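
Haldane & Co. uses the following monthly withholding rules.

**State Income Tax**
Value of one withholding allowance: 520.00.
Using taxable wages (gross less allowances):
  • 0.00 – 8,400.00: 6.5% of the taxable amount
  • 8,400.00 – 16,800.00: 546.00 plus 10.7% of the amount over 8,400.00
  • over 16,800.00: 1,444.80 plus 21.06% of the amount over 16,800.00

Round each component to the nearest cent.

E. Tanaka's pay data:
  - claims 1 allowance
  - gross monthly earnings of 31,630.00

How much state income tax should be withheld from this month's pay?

State Income Tax: taxable = 31,630.00 − 1×520.00 = 31,110.00
  1,444.80 + 21.06% × (31,110.00 − 16,800.00) = 1,444.80 + 21.06% × 14,310.00 = 4,458.49

4,458.49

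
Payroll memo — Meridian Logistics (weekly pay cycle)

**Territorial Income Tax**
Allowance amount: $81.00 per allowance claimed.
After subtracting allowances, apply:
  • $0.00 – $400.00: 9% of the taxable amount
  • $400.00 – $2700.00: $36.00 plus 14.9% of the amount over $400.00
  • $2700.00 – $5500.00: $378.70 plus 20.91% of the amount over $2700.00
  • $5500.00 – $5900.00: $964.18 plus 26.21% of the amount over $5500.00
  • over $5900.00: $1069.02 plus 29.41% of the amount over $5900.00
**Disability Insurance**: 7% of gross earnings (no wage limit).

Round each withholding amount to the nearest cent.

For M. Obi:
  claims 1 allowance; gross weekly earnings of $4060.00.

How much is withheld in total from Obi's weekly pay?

Territorial Income Tax: taxable = $4060.00 − 1×$81.00 = $3979.00
  $378.70 + 20.91% × ($3979.00 − $2700.00) = $378.70 + 20.91% × $1279.00 = $646.14
Disability Insurance: 7% × $4060.00 = $284.20
Total: $646.14 + $284.20 = $930.34

$930.34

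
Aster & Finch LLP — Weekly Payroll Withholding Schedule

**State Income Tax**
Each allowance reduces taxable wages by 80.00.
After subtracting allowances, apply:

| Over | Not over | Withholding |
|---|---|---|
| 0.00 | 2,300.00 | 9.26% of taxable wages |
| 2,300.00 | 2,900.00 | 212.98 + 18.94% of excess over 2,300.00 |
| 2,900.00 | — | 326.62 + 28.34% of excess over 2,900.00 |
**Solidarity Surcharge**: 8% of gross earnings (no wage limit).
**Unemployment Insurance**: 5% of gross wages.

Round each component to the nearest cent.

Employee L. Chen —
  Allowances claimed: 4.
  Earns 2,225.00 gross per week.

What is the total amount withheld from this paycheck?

465.65

State Income Tax: taxable = 2,225.00 − 4×80.00 = 1,905.00
  9.26% × 1,905.00 = 176.40
Solidarity Surcharge: 8% × 2,225.00 = 178.00
Unemployment Insurance: 5% × 2,225.00 = 111.25
Total: 176.40 + 178.00 + 111.25 = 465.65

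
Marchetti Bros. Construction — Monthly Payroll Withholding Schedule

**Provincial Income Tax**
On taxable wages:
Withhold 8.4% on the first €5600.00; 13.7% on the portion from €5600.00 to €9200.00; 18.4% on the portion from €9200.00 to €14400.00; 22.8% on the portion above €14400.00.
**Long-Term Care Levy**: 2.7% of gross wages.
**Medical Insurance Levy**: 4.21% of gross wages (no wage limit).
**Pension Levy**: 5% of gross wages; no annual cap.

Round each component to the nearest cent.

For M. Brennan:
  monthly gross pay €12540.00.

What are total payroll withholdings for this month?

€3071.67

Provincial Income Tax: taxable = €12540.00
  €963.60 + 18.4% × (€12540.00 − €9200.00) = €963.60 + 18.4% × €3340.00 = €1578.16
Long-Term Care Levy: 2.7% × €12540.00 = €338.58
Medical Insurance Levy: 4.21% × €12540.00 = €527.93
Pension Levy: 5% × €12540.00 = €627.00
Total: €1578.16 + €338.58 + €527.93 + €627.00 = €3071.67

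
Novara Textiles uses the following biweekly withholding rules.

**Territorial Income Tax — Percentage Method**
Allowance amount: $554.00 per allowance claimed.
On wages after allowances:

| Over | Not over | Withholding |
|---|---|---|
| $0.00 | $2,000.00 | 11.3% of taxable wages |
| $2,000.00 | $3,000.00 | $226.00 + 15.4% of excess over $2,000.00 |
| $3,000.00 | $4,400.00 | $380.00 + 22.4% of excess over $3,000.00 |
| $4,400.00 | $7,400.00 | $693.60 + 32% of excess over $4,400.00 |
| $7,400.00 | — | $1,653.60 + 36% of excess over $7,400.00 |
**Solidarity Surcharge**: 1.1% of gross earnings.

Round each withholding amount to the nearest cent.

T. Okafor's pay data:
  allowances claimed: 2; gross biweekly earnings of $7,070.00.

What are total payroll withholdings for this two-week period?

$1,271.21

Territorial Income Tax: taxable = $7,070.00 − 2×$554.00 = $5,962.00
  $693.60 + 32% × ($5,962.00 − $4,400.00) = $693.60 + 32% × $1,562.00 = $1,193.44
Solidarity Surcharge: 1.1% × $7,070.00 = $77.77
Total: $1,193.44 + $77.77 = $1,271.21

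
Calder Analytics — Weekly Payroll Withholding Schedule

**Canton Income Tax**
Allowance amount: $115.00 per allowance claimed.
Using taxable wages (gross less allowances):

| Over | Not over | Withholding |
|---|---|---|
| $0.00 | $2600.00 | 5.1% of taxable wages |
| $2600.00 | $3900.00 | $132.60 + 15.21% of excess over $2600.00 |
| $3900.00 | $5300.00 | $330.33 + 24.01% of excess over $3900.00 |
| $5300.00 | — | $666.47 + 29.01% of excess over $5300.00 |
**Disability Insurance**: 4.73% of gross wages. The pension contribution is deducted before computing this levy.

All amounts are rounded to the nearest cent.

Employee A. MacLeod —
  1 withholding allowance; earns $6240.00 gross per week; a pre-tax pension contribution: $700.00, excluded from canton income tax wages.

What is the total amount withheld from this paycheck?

$964.77

Canton Income Tax: taxable = $6240.00 − $700.00 − 1×$115.00 = $5425.00
  $666.47 + 29.01% × ($5425.00 − $5300.00) = $666.47 + 29.01% × $125.00 = $702.73
Disability Insurance: 4.73% × $5540.00 = $262.04
Total: $702.73 + $262.04 = $964.77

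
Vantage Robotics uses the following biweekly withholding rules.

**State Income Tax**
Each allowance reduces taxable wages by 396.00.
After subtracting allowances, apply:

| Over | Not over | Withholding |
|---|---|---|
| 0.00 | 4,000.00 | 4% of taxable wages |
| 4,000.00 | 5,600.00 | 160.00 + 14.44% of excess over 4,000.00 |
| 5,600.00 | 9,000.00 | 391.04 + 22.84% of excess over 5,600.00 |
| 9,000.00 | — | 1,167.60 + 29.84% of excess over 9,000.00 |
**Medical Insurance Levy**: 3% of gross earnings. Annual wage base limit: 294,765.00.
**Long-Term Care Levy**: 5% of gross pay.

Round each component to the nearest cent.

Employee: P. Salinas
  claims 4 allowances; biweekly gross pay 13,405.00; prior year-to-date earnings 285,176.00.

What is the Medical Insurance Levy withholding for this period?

287.67

Medical Insurance Levy: cap 294,765.00 − YTD 285,176.00 = 9,589.00 subject; 3% × 9,589.00 = 287.67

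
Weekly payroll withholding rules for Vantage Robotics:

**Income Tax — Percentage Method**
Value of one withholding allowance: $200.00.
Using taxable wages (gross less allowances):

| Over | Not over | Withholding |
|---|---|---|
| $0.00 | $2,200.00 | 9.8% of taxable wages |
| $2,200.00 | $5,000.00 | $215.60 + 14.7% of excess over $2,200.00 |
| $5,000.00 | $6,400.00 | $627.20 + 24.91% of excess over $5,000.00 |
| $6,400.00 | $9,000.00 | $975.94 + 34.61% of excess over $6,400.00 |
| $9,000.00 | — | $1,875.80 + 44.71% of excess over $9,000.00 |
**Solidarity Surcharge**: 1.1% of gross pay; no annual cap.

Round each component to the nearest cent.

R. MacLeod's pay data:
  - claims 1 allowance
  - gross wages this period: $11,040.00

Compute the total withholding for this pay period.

Income Tax: taxable = $11,040.00 − 1×$200.00 = $10,840.00
  $1,875.80 + 44.71% × ($10,840.00 − $9,000.00) = $1,875.80 + 44.71% × $1,840.00 = $2,698.46
Solidarity Surcharge: 1.1% × $11,040.00 = $121.44
Total: $2,698.46 + $121.44 = $2,819.90

$2,819.90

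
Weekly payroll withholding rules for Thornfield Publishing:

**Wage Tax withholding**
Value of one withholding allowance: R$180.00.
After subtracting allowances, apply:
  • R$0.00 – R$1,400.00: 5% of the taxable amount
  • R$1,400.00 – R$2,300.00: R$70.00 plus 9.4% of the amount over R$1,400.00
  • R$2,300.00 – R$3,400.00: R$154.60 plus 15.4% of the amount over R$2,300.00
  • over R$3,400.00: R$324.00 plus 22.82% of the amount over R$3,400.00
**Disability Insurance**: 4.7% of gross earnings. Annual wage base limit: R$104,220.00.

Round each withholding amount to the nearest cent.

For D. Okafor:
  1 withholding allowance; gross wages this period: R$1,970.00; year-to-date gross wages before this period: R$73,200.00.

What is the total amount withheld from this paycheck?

Wage Tax: taxable = R$1,970.00 − 1×R$180.00 = R$1,790.00
  R$70.00 + 9.4% × (R$1,790.00 − R$1,400.00) = R$70.00 + 9.4% × R$390.00 = R$106.66
Disability Insurance: 4.7% × R$1,970.00 = R$92.59
Total: R$106.66 + R$92.59 = R$199.25

R$199.25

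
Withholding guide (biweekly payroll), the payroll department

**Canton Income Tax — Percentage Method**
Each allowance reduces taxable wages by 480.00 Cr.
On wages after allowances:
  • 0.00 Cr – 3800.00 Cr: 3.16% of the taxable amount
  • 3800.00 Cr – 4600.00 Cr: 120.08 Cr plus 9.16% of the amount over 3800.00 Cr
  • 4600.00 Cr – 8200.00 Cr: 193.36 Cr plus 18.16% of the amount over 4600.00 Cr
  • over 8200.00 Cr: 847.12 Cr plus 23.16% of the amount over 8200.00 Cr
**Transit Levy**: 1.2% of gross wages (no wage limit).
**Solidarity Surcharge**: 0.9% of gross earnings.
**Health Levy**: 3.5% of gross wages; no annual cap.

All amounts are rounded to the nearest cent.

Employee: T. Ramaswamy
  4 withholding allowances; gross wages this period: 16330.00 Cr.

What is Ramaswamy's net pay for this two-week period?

13130.16 Cr

Canton Income Tax: taxable = 16330.00 Cr − 4×480.00 Cr = 14410.00 Cr
  847.12 Cr + 23.16% × (14410.00 Cr − 8200.00 Cr) = 847.12 Cr + 23.16% × 6210.00 Cr = 2285.36 Cr
Transit Levy: 1.2% × 16330.00 Cr = 195.96 Cr
Solidarity Surcharge: 0.9% × 16330.00 Cr = 146.97 Cr
Health Levy: 3.5% × 16330.00 Cr = 571.55 Cr
Total withheld: 2285.36 Cr + 195.96 Cr + 146.97 Cr + 571.55 Cr = 3199.84 Cr
Net pay: 16330.00 Cr − 3199.84 Cr = 13130.16 Cr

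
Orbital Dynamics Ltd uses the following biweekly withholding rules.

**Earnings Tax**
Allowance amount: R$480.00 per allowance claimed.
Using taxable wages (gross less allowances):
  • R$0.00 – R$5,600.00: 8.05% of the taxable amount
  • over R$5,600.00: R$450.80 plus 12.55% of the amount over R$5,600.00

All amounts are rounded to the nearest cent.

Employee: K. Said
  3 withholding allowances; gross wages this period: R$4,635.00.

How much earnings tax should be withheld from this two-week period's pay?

R$257.20

Earnings Tax: taxable = R$4,635.00 − 3×R$480.00 = R$3,195.00
  8.05% × R$3,195.00 = R$257.20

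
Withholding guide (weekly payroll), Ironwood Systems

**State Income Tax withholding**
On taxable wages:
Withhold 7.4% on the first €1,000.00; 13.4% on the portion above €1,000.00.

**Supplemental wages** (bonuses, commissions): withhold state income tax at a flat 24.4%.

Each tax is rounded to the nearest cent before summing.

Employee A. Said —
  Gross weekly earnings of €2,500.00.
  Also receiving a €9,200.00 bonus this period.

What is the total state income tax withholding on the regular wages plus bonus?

€2,519.80

State Income Tax: taxable = €2,500.00
  €74.00 + 13.4% × (€2,500.00 − €1,000.00) = €74.00 + 13.4% × €1,500.00 = €275.00
Supplemental (24.4% flat on bonus): 24.4% × €9,200.00 = €2,244.80
Total state income tax: €275.00 + €2,244.80 = €2,519.80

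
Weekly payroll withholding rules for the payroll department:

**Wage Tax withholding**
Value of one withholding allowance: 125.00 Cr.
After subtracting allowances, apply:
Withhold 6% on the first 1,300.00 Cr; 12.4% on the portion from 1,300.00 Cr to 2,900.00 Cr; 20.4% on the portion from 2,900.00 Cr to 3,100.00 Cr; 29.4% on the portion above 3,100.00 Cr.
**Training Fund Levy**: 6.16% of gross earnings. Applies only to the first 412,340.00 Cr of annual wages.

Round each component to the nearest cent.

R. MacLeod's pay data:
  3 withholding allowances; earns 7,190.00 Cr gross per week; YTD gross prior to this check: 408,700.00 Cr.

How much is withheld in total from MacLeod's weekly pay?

Wage Tax: taxable = 7,190.00 Cr − 3×125.00 Cr = 6,815.00 Cr
  317.20 Cr + 29.4% × (6,815.00 Cr − 3,100.00 Cr) = 317.20 Cr + 29.4% × 3,715.00 Cr = 1,409.41 Cr
Training Fund Levy: cap 412,340.00 Cr − YTD 408,700.00 Cr = 3,640.00 Cr subject; 6.16% × 3,640.00 Cr = 224.22 Cr
Total: 1,409.41 Cr + 224.22 Cr = 1,633.63 Cr

1,633.63 Cr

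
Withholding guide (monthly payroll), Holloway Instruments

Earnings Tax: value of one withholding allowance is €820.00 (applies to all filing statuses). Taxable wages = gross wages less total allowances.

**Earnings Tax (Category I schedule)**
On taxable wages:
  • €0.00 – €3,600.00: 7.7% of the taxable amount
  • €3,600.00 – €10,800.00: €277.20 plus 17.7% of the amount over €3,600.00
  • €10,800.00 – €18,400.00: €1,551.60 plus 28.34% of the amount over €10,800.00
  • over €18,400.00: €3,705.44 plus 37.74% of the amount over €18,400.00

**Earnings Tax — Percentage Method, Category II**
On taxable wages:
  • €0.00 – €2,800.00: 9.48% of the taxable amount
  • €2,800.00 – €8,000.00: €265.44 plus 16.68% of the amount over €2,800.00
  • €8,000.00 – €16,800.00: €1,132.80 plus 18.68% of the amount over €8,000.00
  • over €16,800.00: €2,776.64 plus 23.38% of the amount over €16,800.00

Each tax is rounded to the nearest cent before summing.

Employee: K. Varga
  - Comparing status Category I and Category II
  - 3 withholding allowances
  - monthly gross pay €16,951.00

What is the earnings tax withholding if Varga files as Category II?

€2,345.32

Earnings Tax (Category II): taxable = €16,951.00 − 3×€820.00 = €14,491.00
  €1,132.80 + 18.68% × (€14,491.00 − €8,000.00) = €1,132.80 + 18.68% × €6,491.00 = €2,345.32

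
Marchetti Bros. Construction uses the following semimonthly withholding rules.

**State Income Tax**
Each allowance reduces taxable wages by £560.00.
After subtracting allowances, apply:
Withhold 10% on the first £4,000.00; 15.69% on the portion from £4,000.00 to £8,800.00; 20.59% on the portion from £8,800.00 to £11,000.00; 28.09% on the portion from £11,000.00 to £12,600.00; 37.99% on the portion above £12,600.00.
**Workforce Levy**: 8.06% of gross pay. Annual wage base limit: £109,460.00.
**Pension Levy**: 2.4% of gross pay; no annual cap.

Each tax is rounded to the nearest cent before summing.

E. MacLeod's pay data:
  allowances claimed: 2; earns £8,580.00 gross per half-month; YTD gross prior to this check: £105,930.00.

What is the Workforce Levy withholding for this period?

Workforce Levy: cap £109,460.00 − YTD £105,930.00 = £3,530.00 subject; 8.06% × £3,530.00 = £284.52

£284.52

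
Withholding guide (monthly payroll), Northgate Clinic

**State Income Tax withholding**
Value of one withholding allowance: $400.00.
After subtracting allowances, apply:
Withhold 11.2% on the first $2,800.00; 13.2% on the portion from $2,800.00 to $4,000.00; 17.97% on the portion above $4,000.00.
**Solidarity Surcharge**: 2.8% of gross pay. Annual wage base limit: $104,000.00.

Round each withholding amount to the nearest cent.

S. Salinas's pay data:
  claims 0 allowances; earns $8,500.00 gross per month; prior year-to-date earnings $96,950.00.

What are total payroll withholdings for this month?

State Income Tax: taxable = $8,500.00
  $472.00 + 17.97% × ($8,500.00 − $4,000.00) = $472.00 + 17.97% × $4,500.00 = $1,280.65
Solidarity Surcharge: cap $104,000.00 − YTD $96,950.00 = $7,050.00 subject; 2.8% × $7,050.00 = $197.40
Total: $1,280.65 + $197.40 = $1,478.05

$1,478.05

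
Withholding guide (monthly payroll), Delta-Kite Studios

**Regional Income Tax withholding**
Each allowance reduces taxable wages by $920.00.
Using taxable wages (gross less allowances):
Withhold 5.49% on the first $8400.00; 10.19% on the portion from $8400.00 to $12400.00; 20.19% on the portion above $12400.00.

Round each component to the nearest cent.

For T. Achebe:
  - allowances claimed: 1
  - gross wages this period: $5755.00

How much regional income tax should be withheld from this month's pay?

Regional Income Tax: taxable = $5755.00 − 1×$920.00 = $4835.00
  5.49% × $4835.00 = $265.44

$265.44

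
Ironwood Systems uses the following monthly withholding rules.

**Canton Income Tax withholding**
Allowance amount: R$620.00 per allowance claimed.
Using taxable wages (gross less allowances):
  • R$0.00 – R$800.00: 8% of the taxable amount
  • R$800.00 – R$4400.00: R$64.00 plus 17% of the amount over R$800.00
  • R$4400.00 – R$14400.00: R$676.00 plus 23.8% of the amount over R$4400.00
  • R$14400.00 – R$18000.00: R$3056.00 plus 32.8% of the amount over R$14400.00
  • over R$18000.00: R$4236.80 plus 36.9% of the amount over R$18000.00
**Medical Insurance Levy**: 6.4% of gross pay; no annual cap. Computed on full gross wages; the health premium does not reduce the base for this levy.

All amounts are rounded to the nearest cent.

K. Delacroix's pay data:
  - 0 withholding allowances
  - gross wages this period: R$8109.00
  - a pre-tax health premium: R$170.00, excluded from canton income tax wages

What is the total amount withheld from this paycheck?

R$2037.26

Canton Income Tax: taxable = R$8109.00 − R$170.00 = R$7939.00
  R$676.00 + 23.8% × (R$7939.00 − R$4400.00) = R$676.00 + 23.8% × R$3539.00 = R$1518.28
Medical Insurance Levy: 6.4% × R$8109.00 = R$518.98
Total: R$1518.28 + R$518.98 = R$2037.26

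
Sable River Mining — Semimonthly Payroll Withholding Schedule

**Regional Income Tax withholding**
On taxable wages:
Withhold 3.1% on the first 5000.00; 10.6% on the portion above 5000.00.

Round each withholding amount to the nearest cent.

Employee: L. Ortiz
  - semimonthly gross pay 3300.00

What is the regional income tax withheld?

Regional Income Tax: taxable = 3300.00
  3.1% × 3300.00 = 102.30

102.30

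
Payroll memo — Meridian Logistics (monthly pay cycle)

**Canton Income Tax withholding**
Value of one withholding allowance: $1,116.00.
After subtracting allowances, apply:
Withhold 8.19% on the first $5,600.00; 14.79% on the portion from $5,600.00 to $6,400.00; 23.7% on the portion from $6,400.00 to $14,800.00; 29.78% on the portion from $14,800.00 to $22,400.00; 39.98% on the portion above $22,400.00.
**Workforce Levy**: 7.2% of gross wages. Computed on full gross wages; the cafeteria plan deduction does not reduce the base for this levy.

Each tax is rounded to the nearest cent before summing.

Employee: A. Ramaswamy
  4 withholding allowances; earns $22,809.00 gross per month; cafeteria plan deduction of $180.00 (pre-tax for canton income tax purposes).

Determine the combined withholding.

Canton Income Tax: taxable = $22,809.00 − $180.00 − 4×$1,116.00 = $18,165.00
  $2,567.76 + 29.78% × ($18,165.00 − $14,800.00) = $2,567.76 + 29.78% × $3,365.00 = $3,569.86
Workforce Levy: 7.2% × $22,809.00 = $1,642.25
Total: $3,569.86 + $1,642.25 = $5,212.11

$5,212.11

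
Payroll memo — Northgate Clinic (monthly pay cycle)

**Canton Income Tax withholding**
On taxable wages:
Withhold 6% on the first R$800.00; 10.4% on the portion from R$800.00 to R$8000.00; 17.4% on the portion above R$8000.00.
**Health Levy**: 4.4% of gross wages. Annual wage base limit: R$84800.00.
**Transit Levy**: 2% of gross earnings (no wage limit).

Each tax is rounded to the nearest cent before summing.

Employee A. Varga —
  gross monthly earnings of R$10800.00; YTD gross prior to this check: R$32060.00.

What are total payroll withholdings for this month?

Canton Income Tax: taxable = R$10800.00
  R$796.80 + 17.4% × (R$10800.00 − R$8000.00) = R$796.80 + 17.4% × R$2800.00 = R$1284.00
Health Levy: 4.4% × R$10800.00 = R$475.20
Transit Levy: 2% × R$10800.00 = R$216.00
Total: R$1284.00 + R$475.20 + R$216.00 = R$1975.20

R$1975.20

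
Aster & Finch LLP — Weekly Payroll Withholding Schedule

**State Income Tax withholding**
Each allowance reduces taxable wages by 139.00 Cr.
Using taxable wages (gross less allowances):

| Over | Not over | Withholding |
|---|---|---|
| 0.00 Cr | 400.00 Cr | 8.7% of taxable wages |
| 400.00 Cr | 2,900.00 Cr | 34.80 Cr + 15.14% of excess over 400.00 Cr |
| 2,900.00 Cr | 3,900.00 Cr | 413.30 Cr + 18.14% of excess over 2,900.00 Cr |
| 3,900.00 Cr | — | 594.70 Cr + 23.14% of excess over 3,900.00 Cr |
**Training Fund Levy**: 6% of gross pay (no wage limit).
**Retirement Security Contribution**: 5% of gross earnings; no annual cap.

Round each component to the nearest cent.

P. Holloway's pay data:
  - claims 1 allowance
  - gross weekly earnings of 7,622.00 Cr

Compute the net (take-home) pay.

5,359.77 Cr

State Income Tax: taxable = 7,622.00 Cr − 1×139.00 Cr = 7,483.00 Cr
  594.70 Cr + 23.14% × (7,483.00 Cr − 3,900.00 Cr) = 594.70 Cr + 23.14% × 3,583.00 Cr = 1,423.81 Cr
Training Fund Levy: 6% × 7,622.00 Cr = 457.32 Cr
Retirement Security Contribution: 5% × 7,622.00 Cr = 381.10 Cr
Total withheld: 1,423.81 Cr + 457.32 Cr + 381.10 Cr = 2,262.23 Cr
Net pay: 7,622.00 Cr − 2,262.23 Cr = 5,359.77 Cr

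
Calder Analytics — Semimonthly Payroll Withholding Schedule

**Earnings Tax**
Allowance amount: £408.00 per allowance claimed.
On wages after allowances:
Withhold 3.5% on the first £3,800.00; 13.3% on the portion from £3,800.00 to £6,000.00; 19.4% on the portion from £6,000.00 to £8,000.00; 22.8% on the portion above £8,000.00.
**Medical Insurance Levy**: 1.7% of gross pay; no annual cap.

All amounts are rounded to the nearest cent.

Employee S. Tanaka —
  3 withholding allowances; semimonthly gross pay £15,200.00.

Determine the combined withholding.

£2,434.53

Earnings Tax: taxable = £15,200.00 − 3×£408.00 = £13,976.00
  £813.60 + 22.8% × (£13,976.00 − £8,000.00) = £813.60 + 22.8% × £5,976.00 = £2,176.13
Medical Insurance Levy: 1.7% × £15,200.00 = £258.40
Total: £2,176.13 + £258.40 = £2,434.53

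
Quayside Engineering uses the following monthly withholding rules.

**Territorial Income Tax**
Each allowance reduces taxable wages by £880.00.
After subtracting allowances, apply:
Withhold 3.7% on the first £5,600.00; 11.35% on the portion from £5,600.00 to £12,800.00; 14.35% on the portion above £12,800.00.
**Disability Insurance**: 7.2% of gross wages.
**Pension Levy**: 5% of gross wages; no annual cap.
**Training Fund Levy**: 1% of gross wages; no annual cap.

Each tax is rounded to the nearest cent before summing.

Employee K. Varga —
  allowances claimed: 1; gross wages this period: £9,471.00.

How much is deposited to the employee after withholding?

Territorial Income Tax: taxable = £9,471.00 − 1×£880.00 = £8,591.00
  £207.20 + 11.35% × (£8,591.00 − £5,600.00) = £207.20 + 11.35% × £2,991.00 = £546.68
Disability Insurance: 7.2% × £9,471.00 = £681.91
Pension Levy: 5% × £9,471.00 = £473.55
Training Fund Levy: 1% × £9,471.00 = £94.71
Total withheld: £546.68 + £681.91 + £473.55 + £94.71 = £1,796.85
Net pay: £9,471.00 − £1,796.85 = £7,674.15

£7,674.15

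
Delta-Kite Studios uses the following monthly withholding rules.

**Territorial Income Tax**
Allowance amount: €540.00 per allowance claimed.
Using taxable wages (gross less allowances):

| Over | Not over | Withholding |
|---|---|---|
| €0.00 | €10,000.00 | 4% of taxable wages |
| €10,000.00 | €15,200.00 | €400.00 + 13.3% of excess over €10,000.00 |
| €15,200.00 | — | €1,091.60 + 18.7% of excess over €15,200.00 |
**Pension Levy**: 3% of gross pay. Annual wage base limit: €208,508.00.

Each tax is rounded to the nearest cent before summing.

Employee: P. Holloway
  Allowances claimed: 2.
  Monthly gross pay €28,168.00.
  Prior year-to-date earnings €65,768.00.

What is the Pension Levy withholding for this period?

€845.04

Pension Levy: 3% × €28,168.00 = €845.04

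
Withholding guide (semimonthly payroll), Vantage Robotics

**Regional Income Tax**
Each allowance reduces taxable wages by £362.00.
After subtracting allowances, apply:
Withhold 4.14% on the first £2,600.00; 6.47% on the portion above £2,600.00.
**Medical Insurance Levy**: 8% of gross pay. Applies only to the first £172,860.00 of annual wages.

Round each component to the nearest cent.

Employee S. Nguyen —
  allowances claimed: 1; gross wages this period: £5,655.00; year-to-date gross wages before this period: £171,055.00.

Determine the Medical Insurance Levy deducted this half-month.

£144.40

Medical Insurance Levy: cap £172,860.00 − YTD £171,055.00 = £1,805.00 subject; 8% × £1,805.00 = £144.40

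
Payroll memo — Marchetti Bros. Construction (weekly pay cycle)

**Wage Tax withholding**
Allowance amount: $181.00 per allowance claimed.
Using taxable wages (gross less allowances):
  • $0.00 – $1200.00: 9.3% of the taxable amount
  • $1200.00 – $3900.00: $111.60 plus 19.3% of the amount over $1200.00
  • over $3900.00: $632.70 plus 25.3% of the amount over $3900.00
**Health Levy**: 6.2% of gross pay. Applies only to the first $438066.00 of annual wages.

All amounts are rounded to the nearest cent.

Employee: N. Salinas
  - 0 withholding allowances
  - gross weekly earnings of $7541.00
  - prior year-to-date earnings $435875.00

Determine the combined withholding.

$1689.71

Wage Tax: taxable = $7541.00
  $632.70 + 25.3% × ($7541.00 − $3900.00) = $632.70 + 25.3% × $3641.00 = $1553.87
Health Levy: cap $438066.00 − YTD $435875.00 = $2191.00 subject; 6.2% × $2191.00 = $135.84
Total: $1553.87 + $135.84 = $1689.71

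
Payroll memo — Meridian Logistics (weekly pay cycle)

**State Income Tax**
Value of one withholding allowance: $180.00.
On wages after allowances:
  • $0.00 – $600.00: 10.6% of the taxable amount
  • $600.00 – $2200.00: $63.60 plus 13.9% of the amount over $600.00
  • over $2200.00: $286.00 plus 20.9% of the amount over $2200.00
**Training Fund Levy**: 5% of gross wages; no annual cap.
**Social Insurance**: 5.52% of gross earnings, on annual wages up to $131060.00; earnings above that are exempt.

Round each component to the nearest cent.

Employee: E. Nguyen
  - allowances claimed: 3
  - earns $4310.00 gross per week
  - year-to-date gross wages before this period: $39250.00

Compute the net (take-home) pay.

$3242.46

State Income Tax: taxable = $4310.00 − 3×$180.00 = $3770.00
  $286.00 + 20.9% × ($3770.00 − $2200.00) = $286.00 + 20.9% × $1570.00 = $614.13
Training Fund Levy: 5% × $4310.00 = $215.50
Social Insurance: 5.52% × $4310.00 = $237.91
Total withheld: $614.13 + $215.50 + $237.91 = $1067.54
Net pay: $4310.00 − $1067.54 = $3242.46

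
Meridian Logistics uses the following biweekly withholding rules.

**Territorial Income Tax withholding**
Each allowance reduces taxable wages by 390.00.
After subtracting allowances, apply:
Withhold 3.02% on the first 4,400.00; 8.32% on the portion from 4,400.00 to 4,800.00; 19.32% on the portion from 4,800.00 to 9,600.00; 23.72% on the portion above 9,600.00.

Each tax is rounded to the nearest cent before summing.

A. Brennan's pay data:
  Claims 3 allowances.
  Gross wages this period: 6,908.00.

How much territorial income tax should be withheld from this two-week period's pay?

Territorial Income Tax: taxable = 6,908.00 − 3×390.00 = 5,738.00
  166.16 + 19.32% × (5,738.00 − 4,800.00) = 166.16 + 19.32% × 938.00 = 347.38

347.38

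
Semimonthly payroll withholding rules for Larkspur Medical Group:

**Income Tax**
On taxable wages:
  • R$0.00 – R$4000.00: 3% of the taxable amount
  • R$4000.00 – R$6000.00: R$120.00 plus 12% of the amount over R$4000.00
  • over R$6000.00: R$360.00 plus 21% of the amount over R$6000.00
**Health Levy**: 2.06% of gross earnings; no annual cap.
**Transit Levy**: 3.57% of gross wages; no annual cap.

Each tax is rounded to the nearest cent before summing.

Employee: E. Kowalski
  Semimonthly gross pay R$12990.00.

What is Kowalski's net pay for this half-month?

R$10430.77

Income Tax: taxable = R$12990.00
  R$360.00 + 21% × (R$12990.00 − R$6000.00) = R$360.00 + 21% × R$6990.00 = R$1827.90
Health Levy: 2.06% × R$12990.00 = R$267.59
Transit Levy: 3.57% × R$12990.00 = R$463.74
Total withheld: R$1827.90 + R$267.59 + R$463.74 = R$2559.23
Net pay: R$12990.00 − R$2559.23 = R$10430.77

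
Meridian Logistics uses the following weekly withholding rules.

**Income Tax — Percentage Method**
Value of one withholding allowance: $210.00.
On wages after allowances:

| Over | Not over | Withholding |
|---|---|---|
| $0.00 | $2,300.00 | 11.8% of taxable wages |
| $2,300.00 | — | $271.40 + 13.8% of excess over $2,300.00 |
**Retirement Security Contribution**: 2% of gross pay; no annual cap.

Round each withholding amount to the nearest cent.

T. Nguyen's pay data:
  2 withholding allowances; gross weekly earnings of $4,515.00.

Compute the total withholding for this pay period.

$609.41

Income Tax: taxable = $4,515.00 − 2×$210.00 = $4,095.00
  $271.40 + 13.8% × ($4,095.00 − $2,300.00) = $271.40 + 13.8% × $1,795.00 = $519.11
Retirement Security Contribution: 2% × $4,515.00 = $90.30
Total: $519.11 + $90.30 = $609.41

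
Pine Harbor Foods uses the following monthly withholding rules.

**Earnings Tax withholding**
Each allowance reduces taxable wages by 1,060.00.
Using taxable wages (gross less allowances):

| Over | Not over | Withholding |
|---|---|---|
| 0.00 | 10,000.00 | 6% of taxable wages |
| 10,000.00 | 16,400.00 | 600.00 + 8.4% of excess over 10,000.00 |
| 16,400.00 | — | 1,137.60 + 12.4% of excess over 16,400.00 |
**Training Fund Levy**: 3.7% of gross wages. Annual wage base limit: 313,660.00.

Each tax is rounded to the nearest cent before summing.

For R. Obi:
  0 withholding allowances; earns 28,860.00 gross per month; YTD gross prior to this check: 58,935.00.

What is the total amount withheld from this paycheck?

3,750.46

Earnings Tax: taxable = 28,860.00
  1,137.60 + 12.4% × (28,860.00 − 16,400.00) = 1,137.60 + 12.4% × 12,460.00 = 2,682.64
Training Fund Levy: 3.7% × 28,860.00 = 1,067.82
Total: 2,682.64 + 1,067.82 = 3,750.46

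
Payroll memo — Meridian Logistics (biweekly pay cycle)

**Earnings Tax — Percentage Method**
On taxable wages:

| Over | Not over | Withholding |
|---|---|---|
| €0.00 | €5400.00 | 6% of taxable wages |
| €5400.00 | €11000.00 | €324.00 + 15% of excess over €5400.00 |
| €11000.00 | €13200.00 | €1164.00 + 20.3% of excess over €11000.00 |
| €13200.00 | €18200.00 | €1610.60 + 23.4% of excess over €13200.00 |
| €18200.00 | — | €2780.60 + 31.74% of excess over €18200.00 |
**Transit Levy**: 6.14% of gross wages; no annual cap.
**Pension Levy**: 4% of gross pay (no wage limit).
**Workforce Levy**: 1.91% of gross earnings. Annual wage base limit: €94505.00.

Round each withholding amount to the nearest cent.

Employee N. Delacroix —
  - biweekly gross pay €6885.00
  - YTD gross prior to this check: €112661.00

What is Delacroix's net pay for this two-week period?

Earnings Tax: taxable = €6885.00
  €324.00 + 15% × (€6885.00 − €5400.00) = €324.00 + 15% × €1485.00 = €546.75
Transit Levy: 6.14% × €6885.00 = €422.74
Pension Levy: 4% × €6885.00 = €275.40
Workforce Levy: YTD €112661.00 ≥ cap €94505.00 → €0.00
Total withheld: €546.75 + €422.74 + €275.40 + €0.00 = €1244.89
Net pay: €6885.00 − €1244.89 = €5640.11

€5640.11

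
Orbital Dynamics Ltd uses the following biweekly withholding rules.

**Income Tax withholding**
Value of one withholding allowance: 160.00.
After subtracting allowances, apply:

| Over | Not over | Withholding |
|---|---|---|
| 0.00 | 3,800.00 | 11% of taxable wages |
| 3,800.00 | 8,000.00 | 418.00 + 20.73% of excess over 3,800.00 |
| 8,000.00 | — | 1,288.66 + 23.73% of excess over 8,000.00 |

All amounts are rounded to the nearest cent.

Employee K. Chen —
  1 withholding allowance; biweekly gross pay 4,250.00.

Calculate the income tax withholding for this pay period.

Income Tax: taxable = 4,250.00 − 1×160.00 = 4,090.00
  418.00 + 20.73% × (4,090.00 − 3,800.00) = 418.00 + 20.73% × 290.00 = 478.12

478.12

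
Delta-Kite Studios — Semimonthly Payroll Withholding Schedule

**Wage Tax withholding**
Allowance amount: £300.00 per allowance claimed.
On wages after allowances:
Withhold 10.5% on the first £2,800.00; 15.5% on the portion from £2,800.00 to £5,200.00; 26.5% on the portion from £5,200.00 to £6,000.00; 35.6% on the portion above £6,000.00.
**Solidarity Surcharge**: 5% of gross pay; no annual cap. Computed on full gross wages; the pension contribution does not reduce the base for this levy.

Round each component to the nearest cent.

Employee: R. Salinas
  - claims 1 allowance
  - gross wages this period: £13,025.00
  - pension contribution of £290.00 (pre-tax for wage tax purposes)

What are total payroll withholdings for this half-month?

Wage Tax: taxable = £13,025.00 − £290.00 − 1×£300.00 = £12,435.00
  £878.00 + 35.6% × (£12,435.00 − £6,000.00) = £878.00 + 35.6% × £6,435.00 = £3,168.86
Solidarity Surcharge: 5% × £13,025.00 = £651.25
Total: £3,168.86 + £651.25 = £3,820.11

£3,820.11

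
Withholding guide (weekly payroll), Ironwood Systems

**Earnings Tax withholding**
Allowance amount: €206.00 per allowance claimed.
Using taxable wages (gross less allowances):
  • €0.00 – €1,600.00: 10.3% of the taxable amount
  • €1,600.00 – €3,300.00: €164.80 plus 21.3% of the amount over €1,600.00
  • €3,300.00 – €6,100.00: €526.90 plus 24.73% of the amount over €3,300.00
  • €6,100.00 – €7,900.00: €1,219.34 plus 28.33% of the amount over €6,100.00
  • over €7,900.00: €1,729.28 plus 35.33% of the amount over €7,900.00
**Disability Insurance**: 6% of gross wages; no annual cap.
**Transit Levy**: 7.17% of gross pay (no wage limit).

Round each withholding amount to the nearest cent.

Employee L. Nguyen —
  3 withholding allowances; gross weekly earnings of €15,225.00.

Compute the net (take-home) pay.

€9,121.01

Earnings Tax: taxable = €15,225.00 − 3×€206.00 = €14,607.00
  €1,729.28 + 35.33% × (€14,607.00 − €7,900.00) = €1,729.28 + 35.33% × €6,707.00 = €4,098.86
Disability Insurance: 6% × €15,225.00 = €913.50
Transit Levy: 7.17% × €15,225.00 = €1,091.63
Total withheld: €4,098.86 + €913.50 + €1,091.63 = €6,103.99
Net pay: €15,225.00 − €6,103.99 = €9,121.01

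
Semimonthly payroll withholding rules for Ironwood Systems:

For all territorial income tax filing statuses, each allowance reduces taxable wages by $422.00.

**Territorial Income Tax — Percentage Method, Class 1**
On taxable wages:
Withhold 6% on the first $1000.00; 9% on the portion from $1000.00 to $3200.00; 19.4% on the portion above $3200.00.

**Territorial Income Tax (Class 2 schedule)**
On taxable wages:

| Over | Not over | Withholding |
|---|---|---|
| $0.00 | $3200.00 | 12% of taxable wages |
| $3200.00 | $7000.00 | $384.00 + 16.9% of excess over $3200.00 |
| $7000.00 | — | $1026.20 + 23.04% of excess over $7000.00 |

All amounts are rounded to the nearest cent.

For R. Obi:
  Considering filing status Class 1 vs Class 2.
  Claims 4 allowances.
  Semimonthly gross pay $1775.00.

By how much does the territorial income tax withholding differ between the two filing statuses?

$5.22

Territorial Income Tax (Class 1): taxable = $1775.00 − 4×$422.00 = $87.00
  6% × $87.00 = $5.22
Territorial Income Tax (Class 2): taxable = $1775.00 − 4×$422.00 = $87.00
  12% × $87.00 = $10.44
Difference: |$5.22 − $10.44| = $5.22 (higher under Class 2)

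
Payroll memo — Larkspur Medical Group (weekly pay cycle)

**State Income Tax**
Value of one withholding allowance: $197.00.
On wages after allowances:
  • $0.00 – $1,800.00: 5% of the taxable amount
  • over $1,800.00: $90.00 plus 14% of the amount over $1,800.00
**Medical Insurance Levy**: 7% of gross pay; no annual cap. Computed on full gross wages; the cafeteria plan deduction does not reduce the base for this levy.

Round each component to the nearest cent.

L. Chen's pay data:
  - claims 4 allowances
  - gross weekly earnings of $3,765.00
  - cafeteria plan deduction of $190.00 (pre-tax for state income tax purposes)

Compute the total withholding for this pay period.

$491.73

State Income Tax: taxable = $3,765.00 − $190.00 − 4×$197.00 = $2,787.00
  $90.00 + 14% × ($2,787.00 − $1,800.00) = $90.00 + 14% × $987.00 = $228.18
Medical Insurance Levy: 7% × $3,765.00 = $263.55
Total: $228.18 + $263.55 = $491.73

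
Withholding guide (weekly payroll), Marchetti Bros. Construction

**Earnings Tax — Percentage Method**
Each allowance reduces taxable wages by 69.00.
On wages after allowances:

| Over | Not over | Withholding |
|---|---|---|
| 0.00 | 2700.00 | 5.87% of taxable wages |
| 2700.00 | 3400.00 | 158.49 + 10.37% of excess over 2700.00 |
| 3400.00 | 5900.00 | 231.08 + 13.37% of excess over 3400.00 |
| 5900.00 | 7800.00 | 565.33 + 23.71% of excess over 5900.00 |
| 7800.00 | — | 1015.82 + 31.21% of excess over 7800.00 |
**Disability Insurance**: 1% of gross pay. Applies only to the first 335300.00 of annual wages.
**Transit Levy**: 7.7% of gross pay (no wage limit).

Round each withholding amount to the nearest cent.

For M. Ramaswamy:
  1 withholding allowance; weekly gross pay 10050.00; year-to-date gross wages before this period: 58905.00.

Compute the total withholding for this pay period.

Earnings Tax: taxable = 10050.00 − 1×69.00 = 9981.00
  1015.82 + 31.21% × (9981.00 − 7800.00) = 1015.82 + 31.21% × 2181.00 = 1696.51
Disability Insurance: 1% × 10050.00 = 100.50
Transit Levy: 7.7% × 10050.00 = 773.85
Total: 1696.51 + 100.50 + 773.85 = 2570.86

2570.86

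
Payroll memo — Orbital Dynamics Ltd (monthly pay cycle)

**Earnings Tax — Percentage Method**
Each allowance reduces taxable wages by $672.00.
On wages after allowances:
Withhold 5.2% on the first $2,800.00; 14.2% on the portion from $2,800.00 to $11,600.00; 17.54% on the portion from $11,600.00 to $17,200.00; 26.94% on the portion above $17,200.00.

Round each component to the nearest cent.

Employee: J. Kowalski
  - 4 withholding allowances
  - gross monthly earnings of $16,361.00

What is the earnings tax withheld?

Earnings Tax: taxable = $16,361.00 − 4×$672.00 = $13,673.00
  $1,395.20 + 17.54% × ($13,673.00 − $11,600.00) = $1,395.20 + 17.54% × $2,073.00 = $1,758.80

$1,758.80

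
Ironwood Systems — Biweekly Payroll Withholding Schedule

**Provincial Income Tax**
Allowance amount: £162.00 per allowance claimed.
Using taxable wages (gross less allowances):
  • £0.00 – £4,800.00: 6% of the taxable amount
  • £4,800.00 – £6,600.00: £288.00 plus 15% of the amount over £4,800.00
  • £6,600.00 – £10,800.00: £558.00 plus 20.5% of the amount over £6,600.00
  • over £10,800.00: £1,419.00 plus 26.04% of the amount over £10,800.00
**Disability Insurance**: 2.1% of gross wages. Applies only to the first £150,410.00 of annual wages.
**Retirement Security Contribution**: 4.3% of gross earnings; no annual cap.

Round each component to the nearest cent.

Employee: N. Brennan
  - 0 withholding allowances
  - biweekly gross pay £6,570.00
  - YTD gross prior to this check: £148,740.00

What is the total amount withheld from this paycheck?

£871.08

Provincial Income Tax: taxable = £6,570.00
  £288.00 + 15% × (£6,570.00 − £4,800.00) = £288.00 + 15% × £1,770.00 = £553.50
Disability Insurance: cap £150,410.00 − YTD £148,740.00 = £1,670.00 subject; 2.1% × £1,670.00 = £35.07
Retirement Security Contribution: 4.3% × £6,570.00 = £282.51
Total: £553.50 + £35.07 + £282.51 = £871.08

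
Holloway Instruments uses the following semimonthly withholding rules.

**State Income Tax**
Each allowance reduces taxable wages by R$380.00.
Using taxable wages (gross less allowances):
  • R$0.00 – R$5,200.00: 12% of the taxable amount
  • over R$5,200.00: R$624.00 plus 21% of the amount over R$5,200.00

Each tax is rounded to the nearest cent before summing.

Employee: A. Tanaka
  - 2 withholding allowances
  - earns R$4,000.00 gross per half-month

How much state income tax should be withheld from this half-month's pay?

State Income Tax: taxable = R$4,000.00 − 2×R$380.00 = R$3,240.00
  12% × R$3,240.00 = R$388.80

R$388.80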